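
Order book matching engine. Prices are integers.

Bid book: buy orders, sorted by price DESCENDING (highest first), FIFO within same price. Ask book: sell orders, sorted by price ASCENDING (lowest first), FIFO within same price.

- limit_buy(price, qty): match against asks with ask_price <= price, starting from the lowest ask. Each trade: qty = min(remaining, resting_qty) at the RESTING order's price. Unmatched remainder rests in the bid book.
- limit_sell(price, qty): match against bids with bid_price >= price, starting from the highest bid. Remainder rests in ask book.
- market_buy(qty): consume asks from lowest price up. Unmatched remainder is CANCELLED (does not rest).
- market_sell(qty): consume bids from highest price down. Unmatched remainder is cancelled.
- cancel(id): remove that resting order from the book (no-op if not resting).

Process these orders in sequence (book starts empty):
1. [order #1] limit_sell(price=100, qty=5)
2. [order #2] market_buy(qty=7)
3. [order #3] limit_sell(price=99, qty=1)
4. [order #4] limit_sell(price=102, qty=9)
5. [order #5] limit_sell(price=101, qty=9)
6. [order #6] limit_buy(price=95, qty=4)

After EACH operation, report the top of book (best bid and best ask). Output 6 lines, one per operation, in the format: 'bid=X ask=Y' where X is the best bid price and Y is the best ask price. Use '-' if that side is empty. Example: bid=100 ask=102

After op 1 [order #1] limit_sell(price=100, qty=5): fills=none; bids=[-] asks=[#1:5@100]
After op 2 [order #2] market_buy(qty=7): fills=#2x#1:5@100; bids=[-] asks=[-]
After op 3 [order #3] limit_sell(price=99, qty=1): fills=none; bids=[-] asks=[#3:1@99]
After op 4 [order #4] limit_sell(price=102, qty=9): fills=none; bids=[-] asks=[#3:1@99 #4:9@102]
After op 5 [order #5] limit_sell(price=101, qty=9): fills=none; bids=[-] asks=[#3:1@99 #5:9@101 #4:9@102]
After op 6 [order #6] limit_buy(price=95, qty=4): fills=none; bids=[#6:4@95] asks=[#3:1@99 #5:9@101 #4:9@102]

Answer: bid=- ask=100
bid=- ask=-
bid=- ask=99
bid=- ask=99
bid=- ask=99
bid=95 ask=99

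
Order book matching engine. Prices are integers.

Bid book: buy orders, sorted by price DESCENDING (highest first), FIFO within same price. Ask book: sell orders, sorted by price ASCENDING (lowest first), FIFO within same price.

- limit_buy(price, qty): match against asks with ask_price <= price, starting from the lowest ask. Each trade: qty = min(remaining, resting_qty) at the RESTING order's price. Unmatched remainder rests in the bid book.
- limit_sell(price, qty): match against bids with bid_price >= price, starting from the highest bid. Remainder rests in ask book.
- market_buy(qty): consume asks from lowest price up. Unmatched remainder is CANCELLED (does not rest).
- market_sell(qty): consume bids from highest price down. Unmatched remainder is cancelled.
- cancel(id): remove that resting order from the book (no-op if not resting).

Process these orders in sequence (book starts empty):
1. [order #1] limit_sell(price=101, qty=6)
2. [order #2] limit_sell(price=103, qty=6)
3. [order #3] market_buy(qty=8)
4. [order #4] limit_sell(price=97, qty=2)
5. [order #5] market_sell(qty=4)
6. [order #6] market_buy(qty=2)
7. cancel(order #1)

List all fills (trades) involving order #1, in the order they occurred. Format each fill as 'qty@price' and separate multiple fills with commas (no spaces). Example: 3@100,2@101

Answer: 6@101

Derivation:
After op 1 [order #1] limit_sell(price=101, qty=6): fills=none; bids=[-] asks=[#1:6@101]
After op 2 [order #2] limit_sell(price=103, qty=6): fills=none; bids=[-] asks=[#1:6@101 #2:6@103]
After op 3 [order #3] market_buy(qty=8): fills=#3x#1:6@101 #3x#2:2@103; bids=[-] asks=[#2:4@103]
After op 4 [order #4] limit_sell(price=97, qty=2): fills=none; bids=[-] asks=[#4:2@97 #2:4@103]
After op 5 [order #5] market_sell(qty=4): fills=none; bids=[-] asks=[#4:2@97 #2:4@103]
After op 6 [order #6] market_buy(qty=2): fills=#6x#4:2@97; bids=[-] asks=[#2:4@103]
After op 7 cancel(order #1): fills=none; bids=[-] asks=[#2:4@103]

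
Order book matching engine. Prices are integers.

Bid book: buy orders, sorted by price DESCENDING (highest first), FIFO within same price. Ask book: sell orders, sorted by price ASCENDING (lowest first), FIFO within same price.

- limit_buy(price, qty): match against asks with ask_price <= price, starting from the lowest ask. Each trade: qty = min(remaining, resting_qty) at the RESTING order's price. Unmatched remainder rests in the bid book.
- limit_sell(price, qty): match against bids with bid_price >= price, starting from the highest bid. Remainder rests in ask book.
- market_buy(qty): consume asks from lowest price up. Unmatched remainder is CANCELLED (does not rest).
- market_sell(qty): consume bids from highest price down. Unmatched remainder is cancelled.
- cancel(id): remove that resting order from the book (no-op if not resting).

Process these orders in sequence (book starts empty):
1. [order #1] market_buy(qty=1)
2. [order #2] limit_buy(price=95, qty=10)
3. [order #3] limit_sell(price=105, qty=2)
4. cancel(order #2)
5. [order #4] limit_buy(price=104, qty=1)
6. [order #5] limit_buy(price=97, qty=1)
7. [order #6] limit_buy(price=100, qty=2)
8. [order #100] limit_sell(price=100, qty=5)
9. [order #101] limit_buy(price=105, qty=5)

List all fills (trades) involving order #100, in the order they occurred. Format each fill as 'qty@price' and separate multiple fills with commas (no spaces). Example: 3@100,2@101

Answer: 1@104,2@100,2@100

Derivation:
After op 1 [order #1] market_buy(qty=1): fills=none; bids=[-] asks=[-]
After op 2 [order #2] limit_buy(price=95, qty=10): fills=none; bids=[#2:10@95] asks=[-]
After op 3 [order #3] limit_sell(price=105, qty=2): fills=none; bids=[#2:10@95] asks=[#3:2@105]
After op 4 cancel(order #2): fills=none; bids=[-] asks=[#3:2@105]
After op 5 [order #4] limit_buy(price=104, qty=1): fills=none; bids=[#4:1@104] asks=[#3:2@105]
After op 6 [order #5] limit_buy(price=97, qty=1): fills=none; bids=[#4:1@104 #5:1@97] asks=[#3:2@105]
After op 7 [order #6] limit_buy(price=100, qty=2): fills=none; bids=[#4:1@104 #6:2@100 #5:1@97] asks=[#3:2@105]
After op 8 [order #100] limit_sell(price=100, qty=5): fills=#4x#100:1@104 #6x#100:2@100; bids=[#5:1@97] asks=[#100:2@100 #3:2@105]
After op 9 [order #101] limit_buy(price=105, qty=5): fills=#101x#100:2@100 #101x#3:2@105; bids=[#101:1@105 #5:1@97] asks=[-]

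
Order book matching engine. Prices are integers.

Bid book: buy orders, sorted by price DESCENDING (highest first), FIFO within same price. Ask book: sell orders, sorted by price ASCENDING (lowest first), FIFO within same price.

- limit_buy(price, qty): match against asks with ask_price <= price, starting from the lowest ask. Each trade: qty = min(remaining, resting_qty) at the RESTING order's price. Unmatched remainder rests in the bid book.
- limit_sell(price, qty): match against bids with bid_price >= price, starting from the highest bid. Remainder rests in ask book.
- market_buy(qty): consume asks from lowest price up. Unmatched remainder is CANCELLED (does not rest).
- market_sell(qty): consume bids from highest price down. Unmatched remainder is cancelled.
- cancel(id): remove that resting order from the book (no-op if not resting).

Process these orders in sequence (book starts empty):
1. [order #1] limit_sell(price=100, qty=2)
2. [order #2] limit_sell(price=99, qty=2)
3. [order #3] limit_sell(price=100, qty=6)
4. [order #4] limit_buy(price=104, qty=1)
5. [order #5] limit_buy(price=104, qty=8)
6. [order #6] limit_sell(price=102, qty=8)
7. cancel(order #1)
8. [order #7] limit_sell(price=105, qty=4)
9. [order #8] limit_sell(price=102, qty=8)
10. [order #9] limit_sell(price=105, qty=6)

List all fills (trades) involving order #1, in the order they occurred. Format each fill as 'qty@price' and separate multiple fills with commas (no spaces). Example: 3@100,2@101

After op 1 [order #1] limit_sell(price=100, qty=2): fills=none; bids=[-] asks=[#1:2@100]
After op 2 [order #2] limit_sell(price=99, qty=2): fills=none; bids=[-] asks=[#2:2@99 #1:2@100]
After op 3 [order #3] limit_sell(price=100, qty=6): fills=none; bids=[-] asks=[#2:2@99 #1:2@100 #3:6@100]
After op 4 [order #4] limit_buy(price=104, qty=1): fills=#4x#2:1@99; bids=[-] asks=[#2:1@99 #1:2@100 #3:6@100]
After op 5 [order #5] limit_buy(price=104, qty=8): fills=#5x#2:1@99 #5x#1:2@100 #5x#3:5@100; bids=[-] asks=[#3:1@100]
After op 6 [order #6] limit_sell(price=102, qty=8): fills=none; bids=[-] asks=[#3:1@100 #6:8@102]
After op 7 cancel(order #1): fills=none; bids=[-] asks=[#3:1@100 #6:8@102]
After op 8 [order #7] limit_sell(price=105, qty=4): fills=none; bids=[-] asks=[#3:1@100 #6:8@102 #7:4@105]
After op 9 [order #8] limit_sell(price=102, qty=8): fills=none; bids=[-] asks=[#3:1@100 #6:8@102 #8:8@102 #7:4@105]
After op 10 [order #9] limit_sell(price=105, qty=6): fills=none; bids=[-] asks=[#3:1@100 #6:8@102 #8:8@102 #7:4@105 #9:6@105]

Answer: 2@100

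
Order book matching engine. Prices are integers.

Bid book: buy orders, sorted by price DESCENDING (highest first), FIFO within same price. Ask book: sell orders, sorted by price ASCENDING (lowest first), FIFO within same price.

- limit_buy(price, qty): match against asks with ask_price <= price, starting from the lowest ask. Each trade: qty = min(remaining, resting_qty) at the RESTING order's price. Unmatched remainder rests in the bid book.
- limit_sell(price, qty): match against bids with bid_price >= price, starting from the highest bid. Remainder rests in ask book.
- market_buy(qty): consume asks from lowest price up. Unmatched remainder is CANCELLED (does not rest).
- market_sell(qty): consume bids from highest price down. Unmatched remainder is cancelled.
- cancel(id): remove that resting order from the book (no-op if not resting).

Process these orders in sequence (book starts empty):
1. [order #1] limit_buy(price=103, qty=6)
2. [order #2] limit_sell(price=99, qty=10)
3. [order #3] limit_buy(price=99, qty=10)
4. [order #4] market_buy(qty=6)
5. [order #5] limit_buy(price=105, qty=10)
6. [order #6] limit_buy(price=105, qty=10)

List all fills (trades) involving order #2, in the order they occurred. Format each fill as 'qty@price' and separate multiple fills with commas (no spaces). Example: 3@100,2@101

After op 1 [order #1] limit_buy(price=103, qty=6): fills=none; bids=[#1:6@103] asks=[-]
After op 2 [order #2] limit_sell(price=99, qty=10): fills=#1x#2:6@103; bids=[-] asks=[#2:4@99]
After op 3 [order #3] limit_buy(price=99, qty=10): fills=#3x#2:4@99; bids=[#3:6@99] asks=[-]
After op 4 [order #4] market_buy(qty=6): fills=none; bids=[#3:6@99] asks=[-]
After op 5 [order #5] limit_buy(price=105, qty=10): fills=none; bids=[#5:10@105 #3:6@99] asks=[-]
After op 6 [order #6] limit_buy(price=105, qty=10): fills=none; bids=[#5:10@105 #6:10@105 #3:6@99] asks=[-]

Answer: 6@103,4@99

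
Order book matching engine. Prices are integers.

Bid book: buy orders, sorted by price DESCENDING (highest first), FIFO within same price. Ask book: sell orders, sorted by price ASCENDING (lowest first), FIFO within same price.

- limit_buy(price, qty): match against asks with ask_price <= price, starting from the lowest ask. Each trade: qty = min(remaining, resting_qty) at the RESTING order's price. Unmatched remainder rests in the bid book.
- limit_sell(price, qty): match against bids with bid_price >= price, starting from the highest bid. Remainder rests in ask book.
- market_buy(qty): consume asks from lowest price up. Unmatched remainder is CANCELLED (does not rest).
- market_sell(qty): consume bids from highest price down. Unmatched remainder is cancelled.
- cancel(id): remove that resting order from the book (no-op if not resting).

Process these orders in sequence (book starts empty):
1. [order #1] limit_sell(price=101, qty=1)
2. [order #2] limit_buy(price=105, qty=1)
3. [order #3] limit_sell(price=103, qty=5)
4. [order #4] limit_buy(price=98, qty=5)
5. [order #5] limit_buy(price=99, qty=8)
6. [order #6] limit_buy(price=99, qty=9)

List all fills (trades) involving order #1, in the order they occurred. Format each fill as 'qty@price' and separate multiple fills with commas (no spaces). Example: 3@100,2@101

Answer: 1@101

Derivation:
After op 1 [order #1] limit_sell(price=101, qty=1): fills=none; bids=[-] asks=[#1:1@101]
After op 2 [order #2] limit_buy(price=105, qty=1): fills=#2x#1:1@101; bids=[-] asks=[-]
After op 3 [order #3] limit_sell(price=103, qty=5): fills=none; bids=[-] asks=[#3:5@103]
After op 4 [order #4] limit_buy(price=98, qty=5): fills=none; bids=[#4:5@98] asks=[#3:5@103]
After op 5 [order #5] limit_buy(price=99, qty=8): fills=none; bids=[#5:8@99 #4:5@98] asks=[#3:5@103]
After op 6 [order #6] limit_buy(price=99, qty=9): fills=none; bids=[#5:8@99 #6:9@99 #4:5@98] asks=[#3:5@103]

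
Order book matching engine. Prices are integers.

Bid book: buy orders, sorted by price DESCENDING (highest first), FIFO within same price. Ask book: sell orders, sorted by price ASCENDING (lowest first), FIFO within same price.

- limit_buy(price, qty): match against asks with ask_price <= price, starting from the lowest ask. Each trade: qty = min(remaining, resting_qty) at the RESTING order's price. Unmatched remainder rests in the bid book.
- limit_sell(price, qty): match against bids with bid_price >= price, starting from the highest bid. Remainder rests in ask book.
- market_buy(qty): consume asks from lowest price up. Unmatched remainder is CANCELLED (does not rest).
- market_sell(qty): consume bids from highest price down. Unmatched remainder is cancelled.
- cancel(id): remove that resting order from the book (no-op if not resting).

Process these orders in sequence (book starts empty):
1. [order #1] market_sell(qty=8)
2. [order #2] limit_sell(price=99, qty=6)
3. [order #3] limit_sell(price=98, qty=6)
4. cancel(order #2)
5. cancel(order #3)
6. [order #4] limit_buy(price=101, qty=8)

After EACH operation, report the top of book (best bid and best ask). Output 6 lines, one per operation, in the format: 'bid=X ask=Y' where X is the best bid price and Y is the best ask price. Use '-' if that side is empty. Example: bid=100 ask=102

After op 1 [order #1] market_sell(qty=8): fills=none; bids=[-] asks=[-]
After op 2 [order #2] limit_sell(price=99, qty=6): fills=none; bids=[-] asks=[#2:6@99]
After op 3 [order #3] limit_sell(price=98, qty=6): fills=none; bids=[-] asks=[#3:6@98 #2:6@99]
After op 4 cancel(order #2): fills=none; bids=[-] asks=[#3:6@98]
After op 5 cancel(order #3): fills=none; bids=[-] asks=[-]
After op 6 [order #4] limit_buy(price=101, qty=8): fills=none; bids=[#4:8@101] asks=[-]

Answer: bid=- ask=-
bid=- ask=99
bid=- ask=98
bid=- ask=98
bid=- ask=-
bid=101 ask=-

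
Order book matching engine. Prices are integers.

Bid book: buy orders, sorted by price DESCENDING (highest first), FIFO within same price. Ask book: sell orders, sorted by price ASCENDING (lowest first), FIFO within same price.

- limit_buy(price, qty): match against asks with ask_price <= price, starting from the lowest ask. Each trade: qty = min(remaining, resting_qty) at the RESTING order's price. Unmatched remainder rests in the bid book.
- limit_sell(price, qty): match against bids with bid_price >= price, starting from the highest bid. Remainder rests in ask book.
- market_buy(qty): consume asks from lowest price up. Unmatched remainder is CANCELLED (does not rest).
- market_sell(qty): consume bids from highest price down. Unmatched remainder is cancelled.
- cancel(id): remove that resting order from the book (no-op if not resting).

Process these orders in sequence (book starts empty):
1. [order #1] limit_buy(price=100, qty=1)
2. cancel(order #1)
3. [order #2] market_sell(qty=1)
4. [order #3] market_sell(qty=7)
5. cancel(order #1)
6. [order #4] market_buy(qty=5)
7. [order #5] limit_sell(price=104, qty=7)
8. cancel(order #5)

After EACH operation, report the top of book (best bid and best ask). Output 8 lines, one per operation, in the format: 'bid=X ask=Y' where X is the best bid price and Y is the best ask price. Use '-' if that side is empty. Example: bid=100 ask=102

Answer: bid=100 ask=-
bid=- ask=-
bid=- ask=-
bid=- ask=-
bid=- ask=-
bid=- ask=-
bid=- ask=104
bid=- ask=-

Derivation:
After op 1 [order #1] limit_buy(price=100, qty=1): fills=none; bids=[#1:1@100] asks=[-]
After op 2 cancel(order #1): fills=none; bids=[-] asks=[-]
After op 3 [order #2] market_sell(qty=1): fills=none; bids=[-] asks=[-]
After op 4 [order #3] market_sell(qty=7): fills=none; bids=[-] asks=[-]
After op 5 cancel(order #1): fills=none; bids=[-] asks=[-]
After op 6 [order #4] market_buy(qty=5): fills=none; bids=[-] asks=[-]
After op 7 [order #5] limit_sell(price=104, qty=7): fills=none; bids=[-] asks=[#5:7@104]
After op 8 cancel(order #5): fills=none; bids=[-] asks=[-]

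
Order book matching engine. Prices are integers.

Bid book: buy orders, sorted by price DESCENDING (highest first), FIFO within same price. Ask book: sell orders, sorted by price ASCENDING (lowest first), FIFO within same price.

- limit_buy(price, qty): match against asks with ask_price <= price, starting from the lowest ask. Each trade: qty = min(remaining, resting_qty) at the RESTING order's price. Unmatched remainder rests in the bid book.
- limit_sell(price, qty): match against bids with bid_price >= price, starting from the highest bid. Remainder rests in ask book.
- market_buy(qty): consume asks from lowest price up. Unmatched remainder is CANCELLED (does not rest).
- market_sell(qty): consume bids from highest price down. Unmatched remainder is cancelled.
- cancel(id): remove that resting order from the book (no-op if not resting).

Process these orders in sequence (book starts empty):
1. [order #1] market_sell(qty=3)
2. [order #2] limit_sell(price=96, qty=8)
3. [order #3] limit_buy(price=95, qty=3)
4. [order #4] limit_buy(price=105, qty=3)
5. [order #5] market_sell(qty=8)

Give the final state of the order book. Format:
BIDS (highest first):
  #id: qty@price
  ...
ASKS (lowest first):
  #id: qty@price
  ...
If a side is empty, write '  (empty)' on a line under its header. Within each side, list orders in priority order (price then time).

Answer: BIDS (highest first):
  (empty)
ASKS (lowest first):
  #2: 5@96

Derivation:
After op 1 [order #1] market_sell(qty=3): fills=none; bids=[-] asks=[-]
After op 2 [order #2] limit_sell(price=96, qty=8): fills=none; bids=[-] asks=[#2:8@96]
After op 3 [order #3] limit_buy(price=95, qty=3): fills=none; bids=[#3:3@95] asks=[#2:8@96]
After op 4 [order #4] limit_buy(price=105, qty=3): fills=#4x#2:3@96; bids=[#3:3@95] asks=[#2:5@96]
After op 5 [order #5] market_sell(qty=8): fills=#3x#5:3@95; bids=[-] asks=[#2:5@96]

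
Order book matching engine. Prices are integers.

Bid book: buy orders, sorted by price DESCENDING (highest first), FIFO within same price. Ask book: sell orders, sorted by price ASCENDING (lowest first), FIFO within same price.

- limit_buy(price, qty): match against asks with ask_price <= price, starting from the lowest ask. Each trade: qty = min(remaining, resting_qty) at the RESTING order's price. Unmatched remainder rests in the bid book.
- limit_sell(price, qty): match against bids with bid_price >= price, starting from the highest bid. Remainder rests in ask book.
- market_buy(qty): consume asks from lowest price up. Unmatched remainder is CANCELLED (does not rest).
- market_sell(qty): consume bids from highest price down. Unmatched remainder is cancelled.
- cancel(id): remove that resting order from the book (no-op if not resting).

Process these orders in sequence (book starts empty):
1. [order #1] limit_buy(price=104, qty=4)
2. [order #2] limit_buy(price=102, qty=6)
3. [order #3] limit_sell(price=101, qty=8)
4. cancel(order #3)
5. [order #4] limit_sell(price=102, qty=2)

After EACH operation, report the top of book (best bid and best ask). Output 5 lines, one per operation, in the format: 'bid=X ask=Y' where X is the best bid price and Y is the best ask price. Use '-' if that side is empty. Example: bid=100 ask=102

After op 1 [order #1] limit_buy(price=104, qty=4): fills=none; bids=[#1:4@104] asks=[-]
After op 2 [order #2] limit_buy(price=102, qty=6): fills=none; bids=[#1:4@104 #2:6@102] asks=[-]
After op 3 [order #3] limit_sell(price=101, qty=8): fills=#1x#3:4@104 #2x#3:4@102; bids=[#2:2@102] asks=[-]
After op 4 cancel(order #3): fills=none; bids=[#2:2@102] asks=[-]
After op 5 [order #4] limit_sell(price=102, qty=2): fills=#2x#4:2@102; bids=[-] asks=[-]

Answer: bid=104 ask=-
bid=104 ask=-
bid=102 ask=-
bid=102 ask=-
bid=- ask=-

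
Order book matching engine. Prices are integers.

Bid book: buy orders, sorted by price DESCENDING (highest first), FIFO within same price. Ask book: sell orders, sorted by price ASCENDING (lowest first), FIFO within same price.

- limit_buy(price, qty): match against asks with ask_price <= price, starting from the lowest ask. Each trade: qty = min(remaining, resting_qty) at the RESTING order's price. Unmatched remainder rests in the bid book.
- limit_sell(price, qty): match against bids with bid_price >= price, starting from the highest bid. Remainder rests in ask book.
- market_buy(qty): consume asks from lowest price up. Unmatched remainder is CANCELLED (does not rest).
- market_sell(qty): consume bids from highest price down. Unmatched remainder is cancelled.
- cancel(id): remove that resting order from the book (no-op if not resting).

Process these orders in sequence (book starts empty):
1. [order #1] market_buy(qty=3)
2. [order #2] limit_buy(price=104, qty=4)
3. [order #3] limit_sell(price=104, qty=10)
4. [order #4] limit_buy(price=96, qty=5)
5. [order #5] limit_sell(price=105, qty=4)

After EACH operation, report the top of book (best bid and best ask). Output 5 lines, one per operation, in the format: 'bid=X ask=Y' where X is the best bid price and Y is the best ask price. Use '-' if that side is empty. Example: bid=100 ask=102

After op 1 [order #1] market_buy(qty=3): fills=none; bids=[-] asks=[-]
After op 2 [order #2] limit_buy(price=104, qty=4): fills=none; bids=[#2:4@104] asks=[-]
After op 3 [order #3] limit_sell(price=104, qty=10): fills=#2x#3:4@104; bids=[-] asks=[#3:6@104]
After op 4 [order #4] limit_buy(price=96, qty=5): fills=none; bids=[#4:5@96] asks=[#3:6@104]
After op 5 [order #5] limit_sell(price=105, qty=4): fills=none; bids=[#4:5@96] asks=[#3:6@104 #5:4@105]

Answer: bid=- ask=-
bid=104 ask=-
bid=- ask=104
bid=96 ask=104
bid=96 ask=104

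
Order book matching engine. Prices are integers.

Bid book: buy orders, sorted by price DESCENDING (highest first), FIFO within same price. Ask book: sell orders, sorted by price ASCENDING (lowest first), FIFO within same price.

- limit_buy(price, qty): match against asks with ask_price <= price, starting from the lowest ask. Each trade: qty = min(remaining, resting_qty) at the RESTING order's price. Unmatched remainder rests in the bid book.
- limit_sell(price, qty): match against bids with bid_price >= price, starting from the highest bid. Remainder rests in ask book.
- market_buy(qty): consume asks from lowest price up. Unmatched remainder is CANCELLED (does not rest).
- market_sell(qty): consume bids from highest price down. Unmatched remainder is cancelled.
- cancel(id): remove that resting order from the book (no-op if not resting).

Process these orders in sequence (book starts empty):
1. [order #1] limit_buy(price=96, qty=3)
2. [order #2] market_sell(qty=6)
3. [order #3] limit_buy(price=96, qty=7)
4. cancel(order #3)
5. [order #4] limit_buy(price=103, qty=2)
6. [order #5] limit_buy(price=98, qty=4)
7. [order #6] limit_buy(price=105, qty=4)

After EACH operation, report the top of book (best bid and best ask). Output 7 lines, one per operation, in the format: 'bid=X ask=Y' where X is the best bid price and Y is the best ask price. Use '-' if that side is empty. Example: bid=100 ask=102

After op 1 [order #1] limit_buy(price=96, qty=3): fills=none; bids=[#1:3@96] asks=[-]
After op 2 [order #2] market_sell(qty=6): fills=#1x#2:3@96; bids=[-] asks=[-]
After op 3 [order #3] limit_buy(price=96, qty=7): fills=none; bids=[#3:7@96] asks=[-]
After op 4 cancel(order #3): fills=none; bids=[-] asks=[-]
After op 5 [order #4] limit_buy(price=103, qty=2): fills=none; bids=[#4:2@103] asks=[-]
After op 6 [order #5] limit_buy(price=98, qty=4): fills=none; bids=[#4:2@103 #5:4@98] asks=[-]
After op 7 [order #6] limit_buy(price=105, qty=4): fills=none; bids=[#6:4@105 #4:2@103 #5:4@98] asks=[-]

Answer: bid=96 ask=-
bid=- ask=-
bid=96 ask=-
bid=- ask=-
bid=103 ask=-
bid=103 ask=-
bid=105 ask=-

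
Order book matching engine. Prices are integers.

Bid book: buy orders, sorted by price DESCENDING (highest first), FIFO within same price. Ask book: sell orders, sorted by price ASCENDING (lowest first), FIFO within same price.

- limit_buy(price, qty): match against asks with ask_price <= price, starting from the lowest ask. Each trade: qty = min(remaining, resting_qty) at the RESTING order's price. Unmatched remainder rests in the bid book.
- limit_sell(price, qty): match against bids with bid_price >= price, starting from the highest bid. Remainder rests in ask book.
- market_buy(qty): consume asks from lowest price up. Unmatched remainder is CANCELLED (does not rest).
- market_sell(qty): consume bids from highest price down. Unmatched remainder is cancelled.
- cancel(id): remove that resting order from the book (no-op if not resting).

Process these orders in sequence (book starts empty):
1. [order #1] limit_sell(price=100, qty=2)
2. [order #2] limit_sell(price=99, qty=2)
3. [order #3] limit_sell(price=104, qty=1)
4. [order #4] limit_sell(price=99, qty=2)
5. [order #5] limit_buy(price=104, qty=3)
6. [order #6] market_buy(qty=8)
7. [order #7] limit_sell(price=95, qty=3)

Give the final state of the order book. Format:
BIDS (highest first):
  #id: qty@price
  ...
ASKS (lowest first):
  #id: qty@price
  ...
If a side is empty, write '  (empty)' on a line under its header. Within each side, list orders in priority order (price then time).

Answer: BIDS (highest first):
  (empty)
ASKS (lowest first):
  #7: 3@95

Derivation:
After op 1 [order #1] limit_sell(price=100, qty=2): fills=none; bids=[-] asks=[#1:2@100]
After op 2 [order #2] limit_sell(price=99, qty=2): fills=none; bids=[-] asks=[#2:2@99 #1:2@100]
After op 3 [order #3] limit_sell(price=104, qty=1): fills=none; bids=[-] asks=[#2:2@99 #1:2@100 #3:1@104]
After op 4 [order #4] limit_sell(price=99, qty=2): fills=none; bids=[-] asks=[#2:2@99 #4:2@99 #1:2@100 #3:1@104]
After op 5 [order #5] limit_buy(price=104, qty=3): fills=#5x#2:2@99 #5x#4:1@99; bids=[-] asks=[#4:1@99 #1:2@100 #3:1@104]
After op 6 [order #6] market_buy(qty=8): fills=#6x#4:1@99 #6x#1:2@100 #6x#3:1@104; bids=[-] asks=[-]
After op 7 [order #7] limit_sell(price=95, qty=3): fills=none; bids=[-] asks=[#7:3@95]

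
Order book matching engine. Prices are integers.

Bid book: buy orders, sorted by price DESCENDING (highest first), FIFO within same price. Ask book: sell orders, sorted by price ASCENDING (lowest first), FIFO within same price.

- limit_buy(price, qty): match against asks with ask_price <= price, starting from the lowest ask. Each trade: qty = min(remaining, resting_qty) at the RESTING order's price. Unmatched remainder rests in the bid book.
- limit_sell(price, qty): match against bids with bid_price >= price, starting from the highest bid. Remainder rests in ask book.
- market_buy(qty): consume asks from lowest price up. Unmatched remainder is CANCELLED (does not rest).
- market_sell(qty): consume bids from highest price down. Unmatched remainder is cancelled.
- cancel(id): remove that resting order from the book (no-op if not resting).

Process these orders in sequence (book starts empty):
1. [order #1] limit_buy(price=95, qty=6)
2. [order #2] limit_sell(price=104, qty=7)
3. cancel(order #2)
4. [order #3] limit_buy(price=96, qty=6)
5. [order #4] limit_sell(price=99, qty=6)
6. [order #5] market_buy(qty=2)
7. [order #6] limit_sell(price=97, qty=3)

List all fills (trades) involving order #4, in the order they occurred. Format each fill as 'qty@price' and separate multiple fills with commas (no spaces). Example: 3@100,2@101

After op 1 [order #1] limit_buy(price=95, qty=6): fills=none; bids=[#1:6@95] asks=[-]
After op 2 [order #2] limit_sell(price=104, qty=7): fills=none; bids=[#1:6@95] asks=[#2:7@104]
After op 3 cancel(order #2): fills=none; bids=[#1:6@95] asks=[-]
After op 4 [order #3] limit_buy(price=96, qty=6): fills=none; bids=[#3:6@96 #1:6@95] asks=[-]
After op 5 [order #4] limit_sell(price=99, qty=6): fills=none; bids=[#3:6@96 #1:6@95] asks=[#4:6@99]
After op 6 [order #5] market_buy(qty=2): fills=#5x#4:2@99; bids=[#3:6@96 #1:6@95] asks=[#4:4@99]
After op 7 [order #6] limit_sell(price=97, qty=3): fills=none; bids=[#3:6@96 #1:6@95] asks=[#6:3@97 #4:4@99]

Answer: 2@99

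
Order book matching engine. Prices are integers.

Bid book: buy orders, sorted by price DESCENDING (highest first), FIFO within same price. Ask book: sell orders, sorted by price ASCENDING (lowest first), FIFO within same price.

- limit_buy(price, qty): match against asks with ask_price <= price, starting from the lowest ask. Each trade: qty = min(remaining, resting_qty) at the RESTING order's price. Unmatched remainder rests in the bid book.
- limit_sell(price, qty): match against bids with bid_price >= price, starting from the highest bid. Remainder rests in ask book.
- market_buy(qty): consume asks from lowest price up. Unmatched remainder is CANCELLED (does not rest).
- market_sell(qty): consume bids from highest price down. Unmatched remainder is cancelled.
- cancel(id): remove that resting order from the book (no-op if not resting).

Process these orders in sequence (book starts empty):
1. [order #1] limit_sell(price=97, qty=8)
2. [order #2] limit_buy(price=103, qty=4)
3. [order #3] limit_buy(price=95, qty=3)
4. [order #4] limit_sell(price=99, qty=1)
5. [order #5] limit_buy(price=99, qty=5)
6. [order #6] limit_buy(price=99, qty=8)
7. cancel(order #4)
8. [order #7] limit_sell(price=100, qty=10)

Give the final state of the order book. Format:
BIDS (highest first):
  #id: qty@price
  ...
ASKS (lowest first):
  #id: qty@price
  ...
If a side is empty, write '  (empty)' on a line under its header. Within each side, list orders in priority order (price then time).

After op 1 [order #1] limit_sell(price=97, qty=8): fills=none; bids=[-] asks=[#1:8@97]
After op 2 [order #2] limit_buy(price=103, qty=4): fills=#2x#1:4@97; bids=[-] asks=[#1:4@97]
After op 3 [order #3] limit_buy(price=95, qty=3): fills=none; bids=[#3:3@95] asks=[#1:4@97]
After op 4 [order #4] limit_sell(price=99, qty=1): fills=none; bids=[#3:3@95] asks=[#1:4@97 #4:1@99]
After op 5 [order #5] limit_buy(price=99, qty=5): fills=#5x#1:4@97 #5x#4:1@99; bids=[#3:3@95] asks=[-]
After op 6 [order #6] limit_buy(price=99, qty=8): fills=none; bids=[#6:8@99 #3:3@95] asks=[-]
After op 7 cancel(order #4): fills=none; bids=[#6:8@99 #3:3@95] asks=[-]
After op 8 [order #7] limit_sell(price=100, qty=10): fills=none; bids=[#6:8@99 #3:3@95] asks=[#7:10@100]

Answer: BIDS (highest first):
  #6: 8@99
  #3: 3@95
ASKS (lowest first):
  #7: 10@100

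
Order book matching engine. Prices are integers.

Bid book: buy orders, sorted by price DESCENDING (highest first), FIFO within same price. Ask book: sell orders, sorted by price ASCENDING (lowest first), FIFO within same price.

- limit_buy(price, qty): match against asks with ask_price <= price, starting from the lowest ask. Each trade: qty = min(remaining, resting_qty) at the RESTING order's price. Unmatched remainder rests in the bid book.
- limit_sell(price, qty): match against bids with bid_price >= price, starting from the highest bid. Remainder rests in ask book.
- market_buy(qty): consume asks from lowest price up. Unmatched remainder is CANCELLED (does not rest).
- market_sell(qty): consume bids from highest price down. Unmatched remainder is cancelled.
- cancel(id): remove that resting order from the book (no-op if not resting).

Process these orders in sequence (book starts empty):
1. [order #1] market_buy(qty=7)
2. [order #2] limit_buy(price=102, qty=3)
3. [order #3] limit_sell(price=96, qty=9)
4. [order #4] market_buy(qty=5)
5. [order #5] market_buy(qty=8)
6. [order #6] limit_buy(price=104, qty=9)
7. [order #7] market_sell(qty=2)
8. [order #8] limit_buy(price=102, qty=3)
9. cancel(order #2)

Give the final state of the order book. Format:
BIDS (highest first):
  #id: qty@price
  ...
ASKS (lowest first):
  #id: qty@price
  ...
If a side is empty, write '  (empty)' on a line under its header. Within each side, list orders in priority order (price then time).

Answer: BIDS (highest first):
  #6: 7@104
  #8: 3@102
ASKS (lowest first):
  (empty)

Derivation:
After op 1 [order #1] market_buy(qty=7): fills=none; bids=[-] asks=[-]
After op 2 [order #2] limit_buy(price=102, qty=3): fills=none; bids=[#2:3@102] asks=[-]
After op 3 [order #3] limit_sell(price=96, qty=9): fills=#2x#3:3@102; bids=[-] asks=[#3:6@96]
After op 4 [order #4] market_buy(qty=5): fills=#4x#3:5@96; bids=[-] asks=[#3:1@96]
After op 5 [order #5] market_buy(qty=8): fills=#5x#3:1@96; bids=[-] asks=[-]
After op 6 [order #6] limit_buy(price=104, qty=9): fills=none; bids=[#6:9@104] asks=[-]
After op 7 [order #7] market_sell(qty=2): fills=#6x#7:2@104; bids=[#6:7@104] asks=[-]
After op 8 [order #8] limit_buy(price=102, qty=3): fills=none; bids=[#6:7@104 #8:3@102] asks=[-]
After op 9 cancel(order #2): fills=none; bids=[#6:7@104 #8:3@102] asks=[-]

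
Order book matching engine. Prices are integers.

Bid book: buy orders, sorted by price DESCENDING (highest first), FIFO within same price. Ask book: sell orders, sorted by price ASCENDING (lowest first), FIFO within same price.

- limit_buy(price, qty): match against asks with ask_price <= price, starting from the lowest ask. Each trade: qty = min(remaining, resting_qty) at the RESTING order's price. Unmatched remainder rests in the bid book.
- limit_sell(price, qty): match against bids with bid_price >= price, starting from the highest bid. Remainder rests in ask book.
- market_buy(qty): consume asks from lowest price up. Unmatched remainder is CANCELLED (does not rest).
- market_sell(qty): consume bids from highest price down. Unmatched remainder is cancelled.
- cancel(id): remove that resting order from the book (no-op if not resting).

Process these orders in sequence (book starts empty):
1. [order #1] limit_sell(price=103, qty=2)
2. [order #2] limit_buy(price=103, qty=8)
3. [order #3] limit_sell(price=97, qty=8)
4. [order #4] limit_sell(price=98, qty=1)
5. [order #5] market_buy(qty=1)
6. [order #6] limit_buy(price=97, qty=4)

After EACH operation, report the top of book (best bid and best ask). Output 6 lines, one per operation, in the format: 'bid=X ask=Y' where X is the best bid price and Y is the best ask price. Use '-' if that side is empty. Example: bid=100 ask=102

Answer: bid=- ask=103
bid=103 ask=-
bid=- ask=97
bid=- ask=97
bid=- ask=97
bid=97 ask=98

Derivation:
After op 1 [order #1] limit_sell(price=103, qty=2): fills=none; bids=[-] asks=[#1:2@103]
After op 2 [order #2] limit_buy(price=103, qty=8): fills=#2x#1:2@103; bids=[#2:6@103] asks=[-]
After op 3 [order #3] limit_sell(price=97, qty=8): fills=#2x#3:6@103; bids=[-] asks=[#3:2@97]
After op 4 [order #4] limit_sell(price=98, qty=1): fills=none; bids=[-] asks=[#3:2@97 #4:1@98]
After op 5 [order #5] market_buy(qty=1): fills=#5x#3:1@97; bids=[-] asks=[#3:1@97 #4:1@98]
After op 6 [order #6] limit_buy(price=97, qty=4): fills=#6x#3:1@97; bids=[#6:3@97] asks=[#4:1@98]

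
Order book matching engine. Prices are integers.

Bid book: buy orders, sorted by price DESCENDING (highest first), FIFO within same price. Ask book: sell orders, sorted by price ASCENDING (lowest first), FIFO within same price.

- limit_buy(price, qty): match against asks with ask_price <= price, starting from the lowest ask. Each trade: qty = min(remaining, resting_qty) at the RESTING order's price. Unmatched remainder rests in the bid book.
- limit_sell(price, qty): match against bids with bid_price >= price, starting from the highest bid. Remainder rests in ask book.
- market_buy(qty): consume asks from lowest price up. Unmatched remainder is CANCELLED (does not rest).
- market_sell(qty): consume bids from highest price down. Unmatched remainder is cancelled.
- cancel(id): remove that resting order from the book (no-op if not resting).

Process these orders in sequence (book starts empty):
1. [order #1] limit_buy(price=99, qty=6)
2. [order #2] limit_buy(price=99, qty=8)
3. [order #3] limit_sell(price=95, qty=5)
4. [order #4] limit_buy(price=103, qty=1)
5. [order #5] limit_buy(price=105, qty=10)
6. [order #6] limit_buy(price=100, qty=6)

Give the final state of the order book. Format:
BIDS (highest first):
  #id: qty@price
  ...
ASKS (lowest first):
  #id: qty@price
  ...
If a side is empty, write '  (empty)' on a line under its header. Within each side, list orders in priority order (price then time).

After op 1 [order #1] limit_buy(price=99, qty=6): fills=none; bids=[#1:6@99] asks=[-]
After op 2 [order #2] limit_buy(price=99, qty=8): fills=none; bids=[#1:6@99 #2:8@99] asks=[-]
After op 3 [order #3] limit_sell(price=95, qty=5): fills=#1x#3:5@99; bids=[#1:1@99 #2:8@99] asks=[-]
After op 4 [order #4] limit_buy(price=103, qty=1): fills=none; bids=[#4:1@103 #1:1@99 #2:8@99] asks=[-]
After op 5 [order #5] limit_buy(price=105, qty=10): fills=none; bids=[#5:10@105 #4:1@103 #1:1@99 #2:8@99] asks=[-]
After op 6 [order #6] limit_buy(price=100, qty=6): fills=none; bids=[#5:10@105 #4:1@103 #6:6@100 #1:1@99 #2:8@99] asks=[-]

Answer: BIDS (highest first):
  #5: 10@105
  #4: 1@103
  #6: 6@100
  #1: 1@99
  #2: 8@99
ASKS (lowest first):
  (empty)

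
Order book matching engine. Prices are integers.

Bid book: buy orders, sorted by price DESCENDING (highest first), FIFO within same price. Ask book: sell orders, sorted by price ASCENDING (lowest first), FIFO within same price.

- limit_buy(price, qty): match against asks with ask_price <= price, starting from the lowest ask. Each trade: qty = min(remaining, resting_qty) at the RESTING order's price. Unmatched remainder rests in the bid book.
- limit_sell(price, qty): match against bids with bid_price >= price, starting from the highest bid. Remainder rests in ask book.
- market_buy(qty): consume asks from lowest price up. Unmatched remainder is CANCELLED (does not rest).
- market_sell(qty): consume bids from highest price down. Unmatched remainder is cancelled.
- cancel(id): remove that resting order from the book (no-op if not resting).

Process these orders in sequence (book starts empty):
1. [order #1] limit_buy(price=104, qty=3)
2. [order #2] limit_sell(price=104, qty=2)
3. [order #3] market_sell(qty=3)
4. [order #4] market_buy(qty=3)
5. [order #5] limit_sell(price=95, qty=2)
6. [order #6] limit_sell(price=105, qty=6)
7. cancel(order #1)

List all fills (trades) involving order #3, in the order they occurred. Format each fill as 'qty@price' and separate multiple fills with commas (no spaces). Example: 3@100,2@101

Answer: 1@104

Derivation:
After op 1 [order #1] limit_buy(price=104, qty=3): fills=none; bids=[#1:3@104] asks=[-]
After op 2 [order #2] limit_sell(price=104, qty=2): fills=#1x#2:2@104; bids=[#1:1@104] asks=[-]
After op 3 [order #3] market_sell(qty=3): fills=#1x#3:1@104; bids=[-] asks=[-]
After op 4 [order #4] market_buy(qty=3): fills=none; bids=[-] asks=[-]
After op 5 [order #5] limit_sell(price=95, qty=2): fills=none; bids=[-] asks=[#5:2@95]
After op 6 [order #6] limit_sell(price=105, qty=6): fills=none; bids=[-] asks=[#5:2@95 #6:6@105]
After op 7 cancel(order #1): fills=none; bids=[-] asks=[#5:2@95 #6:6@105]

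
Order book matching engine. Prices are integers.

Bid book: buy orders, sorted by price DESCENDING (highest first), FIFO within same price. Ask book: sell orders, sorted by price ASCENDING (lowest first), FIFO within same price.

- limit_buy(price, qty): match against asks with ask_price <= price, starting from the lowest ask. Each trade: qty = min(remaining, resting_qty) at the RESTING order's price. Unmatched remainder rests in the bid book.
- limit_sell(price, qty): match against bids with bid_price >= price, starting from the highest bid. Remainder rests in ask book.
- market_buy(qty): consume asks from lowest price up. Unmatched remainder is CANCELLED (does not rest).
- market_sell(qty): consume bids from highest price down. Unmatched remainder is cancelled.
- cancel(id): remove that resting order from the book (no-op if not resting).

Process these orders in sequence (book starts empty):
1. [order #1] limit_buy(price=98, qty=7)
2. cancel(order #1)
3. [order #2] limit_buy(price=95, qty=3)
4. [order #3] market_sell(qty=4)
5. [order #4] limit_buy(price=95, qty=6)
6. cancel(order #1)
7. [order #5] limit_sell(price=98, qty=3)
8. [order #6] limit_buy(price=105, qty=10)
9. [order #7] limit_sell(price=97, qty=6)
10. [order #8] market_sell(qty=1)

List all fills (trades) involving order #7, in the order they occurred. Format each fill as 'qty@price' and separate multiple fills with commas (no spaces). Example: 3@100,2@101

After op 1 [order #1] limit_buy(price=98, qty=7): fills=none; bids=[#1:7@98] asks=[-]
After op 2 cancel(order #1): fills=none; bids=[-] asks=[-]
After op 3 [order #2] limit_buy(price=95, qty=3): fills=none; bids=[#2:3@95] asks=[-]
After op 4 [order #3] market_sell(qty=4): fills=#2x#3:3@95; bids=[-] asks=[-]
After op 5 [order #4] limit_buy(price=95, qty=6): fills=none; bids=[#4:6@95] asks=[-]
After op 6 cancel(order #1): fills=none; bids=[#4:6@95] asks=[-]
After op 7 [order #5] limit_sell(price=98, qty=3): fills=none; bids=[#4:6@95] asks=[#5:3@98]
After op 8 [order #6] limit_buy(price=105, qty=10): fills=#6x#5:3@98; bids=[#6:7@105 #4:6@95] asks=[-]
After op 9 [order #7] limit_sell(price=97, qty=6): fills=#6x#7:6@105; bids=[#6:1@105 #4:6@95] asks=[-]
After op 10 [order #8] market_sell(qty=1): fills=#6x#8:1@105; bids=[#4:6@95] asks=[-]

Answer: 6@105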